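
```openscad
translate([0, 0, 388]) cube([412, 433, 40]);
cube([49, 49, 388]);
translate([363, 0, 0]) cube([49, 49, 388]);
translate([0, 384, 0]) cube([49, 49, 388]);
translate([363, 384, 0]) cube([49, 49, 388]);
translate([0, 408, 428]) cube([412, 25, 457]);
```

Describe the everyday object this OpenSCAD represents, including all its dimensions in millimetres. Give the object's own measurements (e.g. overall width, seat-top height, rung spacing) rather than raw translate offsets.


A chair. The seat is a 412×433×40 mm slab with its top at z = 428 mm, on four 49×49 mm corner legs (flush with the seat edges, standing on z = 0). A flat backrest 25 mm thick, 457 mm tall, spans the full seat width and rises from the seat top along its +y edge, rear face flush with the rear of the seat.


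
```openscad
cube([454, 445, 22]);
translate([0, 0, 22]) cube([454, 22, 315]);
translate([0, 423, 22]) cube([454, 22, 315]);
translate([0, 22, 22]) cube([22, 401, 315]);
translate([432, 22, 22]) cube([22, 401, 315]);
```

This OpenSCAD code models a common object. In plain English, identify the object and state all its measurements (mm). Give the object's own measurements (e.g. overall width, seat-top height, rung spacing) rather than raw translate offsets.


An open-topped rectangular box: outside dimensions 454×445×337 mm, with a uniform wall and base thickness of 22 mm. The base is a full 454×445 slab on the floor; four walls sit on top of the base. The front and back walls (the −y and +y sides) span the full width; the two side walls fit between them.


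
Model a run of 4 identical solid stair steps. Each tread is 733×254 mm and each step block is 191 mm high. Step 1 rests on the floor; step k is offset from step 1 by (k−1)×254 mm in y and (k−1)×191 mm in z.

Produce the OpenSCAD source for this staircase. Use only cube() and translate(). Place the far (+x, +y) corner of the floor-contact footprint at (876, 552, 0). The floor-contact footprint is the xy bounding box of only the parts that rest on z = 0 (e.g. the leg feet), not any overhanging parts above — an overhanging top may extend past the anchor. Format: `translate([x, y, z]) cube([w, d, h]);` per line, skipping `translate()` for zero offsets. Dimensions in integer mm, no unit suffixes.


translate([143, 298, 0]) cube([733, 254, 191]);
translate([143, 552, 191]) cube([733, 254, 191]);
translate([143, 806, 382]) cube([733, 254, 191]);
translate([143, 1060, 573]) cube([733, 254, 191]);


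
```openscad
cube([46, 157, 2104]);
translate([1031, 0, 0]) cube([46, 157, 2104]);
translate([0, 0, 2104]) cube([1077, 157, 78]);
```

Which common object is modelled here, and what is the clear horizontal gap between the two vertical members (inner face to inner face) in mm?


A door frame. The clear opening width is 985 mm.

Two 2104 mm tall posts with a header on top — a door frame. The left jamb is 46 mm wide at x = 0; the right jamb starts at x = 1031. The clear opening is 1031 − 46 = 985 mm.


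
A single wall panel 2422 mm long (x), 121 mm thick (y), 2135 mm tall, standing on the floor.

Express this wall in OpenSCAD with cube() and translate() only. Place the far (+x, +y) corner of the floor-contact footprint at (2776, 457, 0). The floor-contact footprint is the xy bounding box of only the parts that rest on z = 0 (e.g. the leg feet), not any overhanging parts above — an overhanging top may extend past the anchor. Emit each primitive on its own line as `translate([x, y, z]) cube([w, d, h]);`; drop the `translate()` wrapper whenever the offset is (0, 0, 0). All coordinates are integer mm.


translate([354, 336, 0]) cube([2422, 121, 2135]);


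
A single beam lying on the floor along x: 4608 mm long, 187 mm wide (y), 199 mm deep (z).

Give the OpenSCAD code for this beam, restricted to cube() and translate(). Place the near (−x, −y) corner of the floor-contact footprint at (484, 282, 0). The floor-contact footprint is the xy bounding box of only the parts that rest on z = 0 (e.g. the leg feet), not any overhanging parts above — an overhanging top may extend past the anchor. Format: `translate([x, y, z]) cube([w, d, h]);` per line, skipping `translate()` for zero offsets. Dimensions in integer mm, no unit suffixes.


translate([484, 282, 0]) cube([4608, 187, 199]);


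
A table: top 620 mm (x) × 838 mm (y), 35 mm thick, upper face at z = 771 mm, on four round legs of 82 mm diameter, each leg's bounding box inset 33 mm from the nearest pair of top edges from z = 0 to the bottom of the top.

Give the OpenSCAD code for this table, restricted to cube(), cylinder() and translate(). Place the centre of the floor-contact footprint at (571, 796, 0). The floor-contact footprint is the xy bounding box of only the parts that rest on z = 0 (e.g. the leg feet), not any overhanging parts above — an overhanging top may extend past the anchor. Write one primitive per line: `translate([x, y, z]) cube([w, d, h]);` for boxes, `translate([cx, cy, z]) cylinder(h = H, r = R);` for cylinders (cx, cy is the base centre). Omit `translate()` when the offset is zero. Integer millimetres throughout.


translate([261, 377, 736]) cube([620, 838, 35]);
translate([335, 451, 0]) cylinder(h = 736, r = 41);
translate([807, 451, 0]) cylinder(h = 736, r = 41);
translate([335, 1141, 0]) cylinder(h = 736, r = 41);
translate([807, 1141, 0]) cylinder(h = 736, r = 41);


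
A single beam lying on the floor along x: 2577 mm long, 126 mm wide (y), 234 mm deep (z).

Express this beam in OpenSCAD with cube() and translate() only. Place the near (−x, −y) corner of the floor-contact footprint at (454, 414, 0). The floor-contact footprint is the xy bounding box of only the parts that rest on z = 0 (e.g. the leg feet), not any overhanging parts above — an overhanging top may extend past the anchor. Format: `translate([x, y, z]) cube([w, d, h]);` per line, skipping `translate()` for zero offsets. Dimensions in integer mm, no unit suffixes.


translate([454, 414, 0]) cube([2577, 126, 234]);


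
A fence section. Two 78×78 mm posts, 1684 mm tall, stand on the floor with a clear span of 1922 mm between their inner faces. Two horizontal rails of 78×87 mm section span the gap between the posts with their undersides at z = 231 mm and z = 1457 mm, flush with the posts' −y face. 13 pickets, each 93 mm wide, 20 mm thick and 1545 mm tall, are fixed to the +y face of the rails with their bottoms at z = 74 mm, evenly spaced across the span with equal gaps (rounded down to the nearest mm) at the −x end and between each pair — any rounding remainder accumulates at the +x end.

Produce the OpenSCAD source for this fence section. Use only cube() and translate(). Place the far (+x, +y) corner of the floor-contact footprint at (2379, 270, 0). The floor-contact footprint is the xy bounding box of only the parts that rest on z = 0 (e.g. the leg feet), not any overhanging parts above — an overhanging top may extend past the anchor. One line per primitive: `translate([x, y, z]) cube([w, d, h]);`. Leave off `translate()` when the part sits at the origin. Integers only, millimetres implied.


translate([301, 192, 0]) cube([78, 78, 1684]);
translate([2301, 192, 0]) cube([78, 78, 1684]);
translate([379, 192, 231]) cube([1922, 78, 87]);
translate([379, 192, 1457]) cube([1922, 78, 87]);
translate([429, 270, 74]) cube([93, 20, 1545]);
translate([572, 270, 74]) cube([93, 20, 1545]);
translate([715, 270, 74]) cube([93, 20, 1545]);
translate([858, 270, 74]) cube([93, 20, 1545]);
translate([1001, 270, 74]) cube([93, 20, 1545]);
translate([1144, 270, 74]) cube([93, 20, 1545]);
translate([1287, 270, 74]) cube([93, 20, 1545]);
translate([1430, 270, 74]) cube([93, 20, 1545]);
translate([1573, 270, 74]) cube([93, 20, 1545]);
translate([1716, 270, 74]) cube([93, 20, 1545]);
translate([1859, 270, 74]) cube([93, 20, 1545]);
translate([2002, 270, 74]) cube([93, 20, 1545]);
translate([2145, 270, 74]) cube([93, 20, 1545]);


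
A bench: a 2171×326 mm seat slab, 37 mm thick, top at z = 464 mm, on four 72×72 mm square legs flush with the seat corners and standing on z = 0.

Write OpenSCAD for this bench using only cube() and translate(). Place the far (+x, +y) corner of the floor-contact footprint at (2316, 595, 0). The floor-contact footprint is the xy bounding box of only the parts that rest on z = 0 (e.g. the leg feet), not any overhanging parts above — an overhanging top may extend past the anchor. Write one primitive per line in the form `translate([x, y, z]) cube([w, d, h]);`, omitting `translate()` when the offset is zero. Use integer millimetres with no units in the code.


translate([145, 269, 427]) cube([2171, 326, 37]);
translate([145, 269, 0]) cube([72, 72, 427]);
translate([145, 523, 0]) cube([72, 72, 427]);
translate([2244, 269, 0]) cube([72, 72, 427]);
translate([2244, 523, 0]) cube([72, 72, 427]);


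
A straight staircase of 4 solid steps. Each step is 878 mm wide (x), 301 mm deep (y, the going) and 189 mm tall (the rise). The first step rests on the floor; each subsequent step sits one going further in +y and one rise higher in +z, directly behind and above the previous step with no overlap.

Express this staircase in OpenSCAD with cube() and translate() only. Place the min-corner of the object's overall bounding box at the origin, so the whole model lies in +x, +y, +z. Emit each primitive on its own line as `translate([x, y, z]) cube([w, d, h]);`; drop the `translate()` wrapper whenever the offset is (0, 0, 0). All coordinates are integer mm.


cube([878, 301, 189]);
translate([0, 301, 189]) cube([878, 301, 189]);
translate([0, 602, 378]) cube([878, 301, 189]);
translate([0, 903, 567]) cube([878, 301, 189]);


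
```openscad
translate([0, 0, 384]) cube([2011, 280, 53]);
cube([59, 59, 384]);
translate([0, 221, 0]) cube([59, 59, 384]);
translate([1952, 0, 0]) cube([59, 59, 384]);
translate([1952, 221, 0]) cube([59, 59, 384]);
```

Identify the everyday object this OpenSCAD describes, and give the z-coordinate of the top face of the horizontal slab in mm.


A bench. The seat-top height is 437 mm.

A long slab on four corner posts — a bench. The slab sits at z = 384 with thickness 53, so the top is 384 + 53 = 437 mm.


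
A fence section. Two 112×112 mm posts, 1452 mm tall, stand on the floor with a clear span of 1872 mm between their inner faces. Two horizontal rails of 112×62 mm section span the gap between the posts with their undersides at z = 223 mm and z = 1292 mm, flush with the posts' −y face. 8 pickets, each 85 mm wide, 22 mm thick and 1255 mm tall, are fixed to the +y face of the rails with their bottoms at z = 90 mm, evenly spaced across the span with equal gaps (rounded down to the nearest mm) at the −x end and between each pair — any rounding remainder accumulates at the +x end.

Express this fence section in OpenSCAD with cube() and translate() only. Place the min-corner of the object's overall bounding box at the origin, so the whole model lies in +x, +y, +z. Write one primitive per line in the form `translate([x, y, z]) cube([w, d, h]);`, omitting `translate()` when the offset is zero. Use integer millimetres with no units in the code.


cube([112, 112, 1452]);
translate([1984, 0, 0]) cube([112, 112, 1452]);
translate([112, 0, 223]) cube([1872, 112, 62]);
translate([112, 0, 1292]) cube([1872, 112, 62]);
translate([244, 112, 90]) cube([85, 22, 1255]);
translate([461, 112, 90]) cube([85, 22, 1255]);
translate([678, 112, 90]) cube([85, 22, 1255]);
translate([895, 112, 90]) cube([85, 22, 1255]);
translate([1112, 112, 90]) cube([85, 22, 1255]);
translate([1329, 112, 90]) cube([85, 22, 1255]);
translate([1546, 112, 90]) cube([85, 22, 1255]);
translate([1763, 112, 90]) cube([85, 22, 1255]);


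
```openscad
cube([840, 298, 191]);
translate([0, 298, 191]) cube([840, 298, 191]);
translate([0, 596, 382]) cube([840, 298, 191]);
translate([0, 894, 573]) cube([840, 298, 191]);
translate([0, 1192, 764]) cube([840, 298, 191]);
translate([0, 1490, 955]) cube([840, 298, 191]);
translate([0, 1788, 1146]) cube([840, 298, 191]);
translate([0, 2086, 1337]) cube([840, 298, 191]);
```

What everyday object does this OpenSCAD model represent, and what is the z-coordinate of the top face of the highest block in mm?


A staircase. The total rise is 1528 mm.

8 identical blocks, each offset up and back from the previous — a staircase. Each step is 191 mm tall and there are 8 of them, so the total rise is 8 × 191 = 1528 mm.


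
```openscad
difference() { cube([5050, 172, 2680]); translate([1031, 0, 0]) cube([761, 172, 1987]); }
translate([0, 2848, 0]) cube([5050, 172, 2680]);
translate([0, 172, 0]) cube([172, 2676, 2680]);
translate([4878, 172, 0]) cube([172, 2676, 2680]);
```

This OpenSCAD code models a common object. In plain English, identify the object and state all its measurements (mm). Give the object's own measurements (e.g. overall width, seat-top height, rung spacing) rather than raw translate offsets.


A single room: four walls, each 2680 mm tall and 172 mm thick, enclosing an outside footprint 5050×3020 mm (x × y), no floor or roof. The front and back walls (−y and +y sides) run the full x-width; the side walls fit between their inner faces. A door opening 761 mm wide and 1987 mm tall is cut through the front wall from the floor up, its −x edge 1031 mm from the wall's −x end.


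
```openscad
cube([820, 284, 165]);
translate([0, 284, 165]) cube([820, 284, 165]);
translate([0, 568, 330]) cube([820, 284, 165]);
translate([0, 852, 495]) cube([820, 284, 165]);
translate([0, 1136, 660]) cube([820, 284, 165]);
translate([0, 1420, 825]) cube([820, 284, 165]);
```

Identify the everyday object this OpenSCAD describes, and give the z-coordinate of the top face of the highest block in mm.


A staircase. The total rise is 990 mm.

6 identical blocks, each offset up and back from the previous — a staircase. Each step is 165 mm tall and there are 6 of them, so the total rise is 6 × 165 = 990 mm.


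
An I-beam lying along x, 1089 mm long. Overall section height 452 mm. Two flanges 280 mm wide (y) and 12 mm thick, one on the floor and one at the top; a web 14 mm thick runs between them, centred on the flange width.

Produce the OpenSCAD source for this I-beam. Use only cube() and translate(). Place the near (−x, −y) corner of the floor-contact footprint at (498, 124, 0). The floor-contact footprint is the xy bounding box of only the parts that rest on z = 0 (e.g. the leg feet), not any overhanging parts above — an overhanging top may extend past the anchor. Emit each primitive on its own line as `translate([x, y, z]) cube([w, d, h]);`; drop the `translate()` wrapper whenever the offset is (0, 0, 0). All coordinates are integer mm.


translate([498, 124, 0]) cube([1089, 280, 12]);
translate([498, 257, 12]) cube([1089, 14, 428]);
translate([498, 124, 440]) cube([1089, 280, 12]);


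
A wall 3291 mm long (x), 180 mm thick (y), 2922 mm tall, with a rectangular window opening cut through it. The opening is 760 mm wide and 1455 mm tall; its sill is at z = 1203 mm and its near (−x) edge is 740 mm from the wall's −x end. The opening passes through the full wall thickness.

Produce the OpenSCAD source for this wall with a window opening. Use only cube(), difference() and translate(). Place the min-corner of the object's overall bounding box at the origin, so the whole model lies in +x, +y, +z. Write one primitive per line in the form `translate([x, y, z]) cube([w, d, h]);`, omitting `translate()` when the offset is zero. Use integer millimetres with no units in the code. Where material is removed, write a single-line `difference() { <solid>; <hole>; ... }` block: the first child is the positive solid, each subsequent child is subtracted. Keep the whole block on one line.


difference() { cube([3291, 180, 2922]); translate([740, 0, 1203]) cube([760, 180, 1455]); }


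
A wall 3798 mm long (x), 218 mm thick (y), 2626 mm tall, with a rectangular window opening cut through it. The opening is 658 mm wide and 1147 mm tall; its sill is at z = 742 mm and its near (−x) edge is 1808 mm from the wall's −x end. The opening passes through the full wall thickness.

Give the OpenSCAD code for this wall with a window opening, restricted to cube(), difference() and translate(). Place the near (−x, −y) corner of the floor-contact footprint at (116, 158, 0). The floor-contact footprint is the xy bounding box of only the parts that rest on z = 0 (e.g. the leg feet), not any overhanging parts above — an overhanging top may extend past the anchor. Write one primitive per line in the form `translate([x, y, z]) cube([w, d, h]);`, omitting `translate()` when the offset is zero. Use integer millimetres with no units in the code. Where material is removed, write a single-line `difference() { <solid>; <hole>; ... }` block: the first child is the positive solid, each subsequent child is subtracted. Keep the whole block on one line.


difference() { translate([116, 158, 0]) cube([3798, 218, 2626]); translate([1924, 158, 742]) cube([658, 218, 1147]); }


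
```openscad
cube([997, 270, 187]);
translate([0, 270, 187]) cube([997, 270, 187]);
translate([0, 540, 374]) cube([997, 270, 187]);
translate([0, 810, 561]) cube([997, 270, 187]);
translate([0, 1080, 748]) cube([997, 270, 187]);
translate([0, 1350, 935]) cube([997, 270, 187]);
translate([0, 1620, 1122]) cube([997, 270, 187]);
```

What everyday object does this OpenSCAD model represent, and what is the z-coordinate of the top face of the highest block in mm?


A staircase. The total rise is 1309 mm.

7 identical blocks, each offset up and back from the previous — a staircase. Each step is 187 mm tall and there are 7 of them, so the total rise is 7 × 187 = 1309 mm.


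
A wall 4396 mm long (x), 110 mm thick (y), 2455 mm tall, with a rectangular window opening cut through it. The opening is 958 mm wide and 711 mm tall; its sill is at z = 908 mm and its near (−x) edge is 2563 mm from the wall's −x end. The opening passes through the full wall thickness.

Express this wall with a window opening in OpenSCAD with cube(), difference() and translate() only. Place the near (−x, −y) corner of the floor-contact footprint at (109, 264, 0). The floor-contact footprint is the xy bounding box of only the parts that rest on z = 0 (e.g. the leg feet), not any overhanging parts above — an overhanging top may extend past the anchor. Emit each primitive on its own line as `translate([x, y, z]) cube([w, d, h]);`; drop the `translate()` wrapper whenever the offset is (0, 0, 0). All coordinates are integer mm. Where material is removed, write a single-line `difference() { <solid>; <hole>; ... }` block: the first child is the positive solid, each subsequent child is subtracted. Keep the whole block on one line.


difference() { translate([109, 264, 0]) cube([4396, 110, 2455]); translate([2672, 264, 908]) cube([958, 110, 711]); }


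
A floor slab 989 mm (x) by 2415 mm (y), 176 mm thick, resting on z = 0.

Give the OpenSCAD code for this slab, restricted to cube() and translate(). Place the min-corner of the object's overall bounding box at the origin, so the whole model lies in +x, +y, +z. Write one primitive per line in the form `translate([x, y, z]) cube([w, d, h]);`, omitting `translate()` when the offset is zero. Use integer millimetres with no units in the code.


cube([989, 2415, 176]);


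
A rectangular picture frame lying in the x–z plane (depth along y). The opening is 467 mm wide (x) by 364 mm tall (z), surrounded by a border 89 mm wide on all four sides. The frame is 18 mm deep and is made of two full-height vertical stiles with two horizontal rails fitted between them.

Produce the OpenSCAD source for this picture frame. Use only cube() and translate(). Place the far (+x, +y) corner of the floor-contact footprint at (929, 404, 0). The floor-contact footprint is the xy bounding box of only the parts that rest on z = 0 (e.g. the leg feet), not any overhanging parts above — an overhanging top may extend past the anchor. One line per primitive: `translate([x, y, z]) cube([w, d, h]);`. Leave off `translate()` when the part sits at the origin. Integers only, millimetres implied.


translate([284, 386, 0]) cube([89, 18, 542]);
translate([840, 386, 0]) cube([89, 18, 542]);
translate([373, 386, 0]) cube([467, 18, 89]);
translate([373, 386, 453]) cube([467, 18, 89]);


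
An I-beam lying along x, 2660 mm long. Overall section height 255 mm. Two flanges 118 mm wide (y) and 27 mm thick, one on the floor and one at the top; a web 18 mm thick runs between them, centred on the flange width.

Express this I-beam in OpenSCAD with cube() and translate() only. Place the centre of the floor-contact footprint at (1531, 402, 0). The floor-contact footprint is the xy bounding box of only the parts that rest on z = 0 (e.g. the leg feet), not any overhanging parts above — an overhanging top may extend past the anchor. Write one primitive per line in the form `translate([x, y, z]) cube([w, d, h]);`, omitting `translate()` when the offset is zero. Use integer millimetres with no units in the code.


translate([201, 343, 0]) cube([2660, 118, 27]);
translate([201, 393, 27]) cube([2660, 18, 201]);
translate([201, 343, 228]) cube([2660, 118, 27]);


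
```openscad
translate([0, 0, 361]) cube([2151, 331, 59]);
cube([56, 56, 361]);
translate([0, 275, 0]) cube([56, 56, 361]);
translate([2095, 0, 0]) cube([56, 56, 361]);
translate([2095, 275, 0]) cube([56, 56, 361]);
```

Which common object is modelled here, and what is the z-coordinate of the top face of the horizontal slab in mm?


A bench. The seat-top height is 420 mm.

A long slab on four corner posts — a bench. The slab sits at z = 361 with thickness 59, so the top is 361 + 59 = 420 mm.


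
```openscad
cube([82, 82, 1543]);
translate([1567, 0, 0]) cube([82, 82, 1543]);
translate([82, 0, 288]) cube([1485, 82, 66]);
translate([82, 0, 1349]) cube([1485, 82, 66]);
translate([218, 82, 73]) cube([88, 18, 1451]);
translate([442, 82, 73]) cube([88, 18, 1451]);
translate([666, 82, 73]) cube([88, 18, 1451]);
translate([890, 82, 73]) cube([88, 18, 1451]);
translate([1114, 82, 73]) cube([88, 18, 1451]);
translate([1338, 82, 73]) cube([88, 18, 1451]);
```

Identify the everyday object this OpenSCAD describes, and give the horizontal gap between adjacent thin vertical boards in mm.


A fence section. The picket gap is 136 mm.

Two posts, two rails, 6 pickets — a fence section. Span 1485 mm holds 6 pickets of 88 mm with 7 equal gaps: ⌊(1485 − 6·88) / 7⌋ = 136 mm.


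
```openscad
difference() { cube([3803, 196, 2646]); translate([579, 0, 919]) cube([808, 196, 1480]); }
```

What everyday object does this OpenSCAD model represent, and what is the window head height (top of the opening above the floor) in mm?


A wall with a window opening. The window head height is 2399 mm.

A wall with a rectangular opening subtracted — a window. Sill at z = 919, opening 1480 mm tall, so the head is at 919 + 1480 = 2399 mm.


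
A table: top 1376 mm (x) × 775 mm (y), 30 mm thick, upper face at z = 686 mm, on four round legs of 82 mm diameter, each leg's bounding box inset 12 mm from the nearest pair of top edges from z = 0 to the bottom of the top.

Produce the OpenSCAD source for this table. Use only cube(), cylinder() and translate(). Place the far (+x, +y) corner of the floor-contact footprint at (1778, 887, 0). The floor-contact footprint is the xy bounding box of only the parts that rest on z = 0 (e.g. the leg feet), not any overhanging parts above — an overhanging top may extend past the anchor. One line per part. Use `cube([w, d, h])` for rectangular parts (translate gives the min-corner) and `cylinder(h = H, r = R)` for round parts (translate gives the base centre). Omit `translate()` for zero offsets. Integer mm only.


translate([414, 124, 656]) cube([1376, 775, 30]);
translate([467, 177, 0]) cylinder(h = 656, r = 41);
translate([1737, 177, 0]) cylinder(h = 656, r = 41);
translate([467, 846, 0]) cylinder(h = 656, r = 41);
translate([1737, 846, 0]) cylinder(h = 656, r = 41);


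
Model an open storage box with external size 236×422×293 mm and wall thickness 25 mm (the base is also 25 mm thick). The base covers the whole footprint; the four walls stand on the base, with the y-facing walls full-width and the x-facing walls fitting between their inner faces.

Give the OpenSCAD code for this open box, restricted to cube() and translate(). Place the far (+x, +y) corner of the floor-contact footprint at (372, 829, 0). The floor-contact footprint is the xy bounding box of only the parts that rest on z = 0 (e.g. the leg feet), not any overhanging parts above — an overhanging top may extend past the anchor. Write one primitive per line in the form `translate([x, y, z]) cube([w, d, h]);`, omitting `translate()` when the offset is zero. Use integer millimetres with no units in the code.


translate([136, 407, 0]) cube([236, 422, 25]);
translate([136, 407, 25]) cube([236, 25, 268]);
translate([136, 804, 25]) cube([236, 25, 268]);
translate([136, 432, 25]) cube([25, 372, 268]);
translate([347, 432, 25]) cube([25, 372, 268]);


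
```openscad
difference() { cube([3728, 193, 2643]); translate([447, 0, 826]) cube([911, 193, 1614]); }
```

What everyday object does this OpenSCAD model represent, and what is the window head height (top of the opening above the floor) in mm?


A wall with a window opening. The window head height is 2440 mm.

A wall with a rectangular opening subtracted — a window. Sill at z = 826, opening 1614 mm tall, so the head is at 826 + 1614 = 2440 mm.


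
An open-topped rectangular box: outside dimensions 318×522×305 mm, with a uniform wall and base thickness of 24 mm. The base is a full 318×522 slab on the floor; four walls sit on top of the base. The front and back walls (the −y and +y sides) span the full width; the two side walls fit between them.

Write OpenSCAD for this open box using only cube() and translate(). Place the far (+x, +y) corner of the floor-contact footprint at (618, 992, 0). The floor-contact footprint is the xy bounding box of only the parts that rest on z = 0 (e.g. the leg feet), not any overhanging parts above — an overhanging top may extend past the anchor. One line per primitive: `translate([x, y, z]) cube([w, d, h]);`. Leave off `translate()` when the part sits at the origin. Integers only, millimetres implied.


translate([300, 470, 0]) cube([318, 522, 24]);
translate([300, 470, 24]) cube([318, 24, 281]);
translate([300, 968, 24]) cube([318, 24, 281]);
translate([300, 494, 24]) cube([24, 474, 281]);
translate([594, 494, 24]) cube([24, 474, 281]);


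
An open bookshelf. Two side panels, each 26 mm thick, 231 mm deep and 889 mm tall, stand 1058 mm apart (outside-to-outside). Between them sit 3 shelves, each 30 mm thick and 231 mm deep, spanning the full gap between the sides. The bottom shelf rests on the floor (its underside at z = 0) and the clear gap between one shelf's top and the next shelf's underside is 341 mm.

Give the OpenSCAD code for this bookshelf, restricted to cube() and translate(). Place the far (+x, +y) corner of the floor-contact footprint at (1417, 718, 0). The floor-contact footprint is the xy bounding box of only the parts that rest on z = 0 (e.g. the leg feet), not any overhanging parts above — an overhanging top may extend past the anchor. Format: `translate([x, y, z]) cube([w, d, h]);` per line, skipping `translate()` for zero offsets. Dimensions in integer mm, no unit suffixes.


translate([359, 487, 0]) cube([26, 231, 889]);
translate([1391, 487, 0]) cube([26, 231, 889]);
translate([385, 487, 0]) cube([1006, 231, 30]);
translate([385, 487, 371]) cube([1006, 231, 30]);
translate([385, 487, 742]) cube([1006, 231, 30]);


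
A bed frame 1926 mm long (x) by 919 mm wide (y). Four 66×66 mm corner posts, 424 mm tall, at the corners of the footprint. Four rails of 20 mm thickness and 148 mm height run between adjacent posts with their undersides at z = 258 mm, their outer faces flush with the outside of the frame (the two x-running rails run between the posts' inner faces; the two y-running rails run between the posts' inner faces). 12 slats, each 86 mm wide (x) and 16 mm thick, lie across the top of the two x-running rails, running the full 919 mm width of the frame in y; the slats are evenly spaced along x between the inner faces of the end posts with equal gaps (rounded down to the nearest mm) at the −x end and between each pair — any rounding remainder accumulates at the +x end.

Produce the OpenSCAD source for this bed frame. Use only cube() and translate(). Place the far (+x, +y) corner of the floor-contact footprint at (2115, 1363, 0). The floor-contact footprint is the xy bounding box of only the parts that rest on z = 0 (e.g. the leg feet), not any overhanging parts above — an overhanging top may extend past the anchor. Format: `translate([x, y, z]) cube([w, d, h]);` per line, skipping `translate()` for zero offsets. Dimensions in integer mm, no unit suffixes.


translate([189, 444, 0]) cube([66, 66, 424]);
translate([189, 1297, 0]) cube([66, 66, 424]);
translate([2049, 444, 0]) cube([66, 66, 424]);
translate([2049, 1297, 0]) cube([66, 66, 424]);
translate([255, 444, 258]) cube([1794, 20, 148]);
translate([255, 1343, 258]) cube([1794, 20, 148]);
translate([189, 510, 258]) cube([20, 787, 148]);
translate([2095, 510, 258]) cube([20, 787, 148]);
translate([313, 444, 406]) cube([86, 919, 16]);
translate([457, 444, 406]) cube([86, 919, 16]);
translate([601, 444, 406]) cube([86, 919, 16]);
translate([745, 444, 406]) cube([86, 919, 16]);
translate([889, 444, 406]) cube([86, 919, 16]);
translate([1033, 444, 406]) cube([86, 919, 16]);
translate([1177, 444, 406]) cube([86, 919, 16]);
translate([1321, 444, 406]) cube([86, 919, 16]);
translate([1465, 444, 406]) cube([86, 919, 16]);
translate([1609, 444, 406]) cube([86, 919, 16]);
translate([1753, 444, 406]) cube([86, 919, 16]);
translate([1897, 444, 406]) cube([86, 919, 16]);


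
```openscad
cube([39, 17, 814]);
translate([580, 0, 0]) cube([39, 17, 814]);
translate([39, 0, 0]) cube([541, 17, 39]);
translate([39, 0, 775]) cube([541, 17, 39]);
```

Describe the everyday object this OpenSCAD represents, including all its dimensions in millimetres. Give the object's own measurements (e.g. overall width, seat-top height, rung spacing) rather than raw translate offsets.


A rectangular picture frame lying in the x–z plane (depth along y). The opening is 541 mm wide (x) by 736 mm tall (z), surrounded by a border 39 mm wide on all four sides. The frame is 17 mm deep and is made of two full-height vertical stiles with two horizontal rails fitted between them.


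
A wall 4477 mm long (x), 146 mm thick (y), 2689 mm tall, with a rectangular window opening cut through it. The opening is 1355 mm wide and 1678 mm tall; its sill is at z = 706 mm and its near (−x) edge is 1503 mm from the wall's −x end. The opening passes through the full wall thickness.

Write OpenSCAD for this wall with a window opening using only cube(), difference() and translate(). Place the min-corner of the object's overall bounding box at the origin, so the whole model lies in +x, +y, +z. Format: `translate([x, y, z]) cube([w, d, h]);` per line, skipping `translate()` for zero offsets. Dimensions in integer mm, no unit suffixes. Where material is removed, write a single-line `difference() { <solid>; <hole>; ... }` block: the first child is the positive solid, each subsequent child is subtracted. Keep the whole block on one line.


difference() { cube([4477, 146, 2689]); translate([1503, 0, 706]) cube([1355, 146, 1678]); }


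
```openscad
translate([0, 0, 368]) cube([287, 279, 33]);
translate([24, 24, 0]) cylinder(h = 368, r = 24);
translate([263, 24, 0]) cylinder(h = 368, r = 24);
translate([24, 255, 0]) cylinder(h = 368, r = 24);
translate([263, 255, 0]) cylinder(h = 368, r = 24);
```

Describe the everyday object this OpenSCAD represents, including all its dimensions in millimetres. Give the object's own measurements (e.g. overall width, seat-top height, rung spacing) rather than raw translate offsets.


A simple wooden stool: a rectangular seat 287 mm (x) by 279 mm (y), 33 mm thick, top face at z = 401 mm, on four round legs, each 48 mm in diameter. The legs rest on z = 0, each leg's axis is inset half a diameter from the nearest pair of seat edges (so the leg's bounding box is flush with the corner).


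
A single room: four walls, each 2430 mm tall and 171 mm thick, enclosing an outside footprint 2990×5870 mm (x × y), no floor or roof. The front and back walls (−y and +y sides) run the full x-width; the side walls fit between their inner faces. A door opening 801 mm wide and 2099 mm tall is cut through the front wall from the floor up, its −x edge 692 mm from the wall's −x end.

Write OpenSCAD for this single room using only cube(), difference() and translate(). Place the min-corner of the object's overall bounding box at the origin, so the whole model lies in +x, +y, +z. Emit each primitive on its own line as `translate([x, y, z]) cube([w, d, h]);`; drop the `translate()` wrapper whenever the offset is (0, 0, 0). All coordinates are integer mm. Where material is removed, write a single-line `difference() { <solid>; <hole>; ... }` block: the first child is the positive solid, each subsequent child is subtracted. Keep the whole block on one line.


difference() { cube([2990, 171, 2430]); translate([692, 0, 0]) cube([801, 171, 2099]); }
translate([0, 5699, 0]) cube([2990, 171, 2430]);
translate([0, 171, 0]) cube([171, 5528, 2430]);
translate([2819, 171, 0]) cube([171, 5528, 2430]);


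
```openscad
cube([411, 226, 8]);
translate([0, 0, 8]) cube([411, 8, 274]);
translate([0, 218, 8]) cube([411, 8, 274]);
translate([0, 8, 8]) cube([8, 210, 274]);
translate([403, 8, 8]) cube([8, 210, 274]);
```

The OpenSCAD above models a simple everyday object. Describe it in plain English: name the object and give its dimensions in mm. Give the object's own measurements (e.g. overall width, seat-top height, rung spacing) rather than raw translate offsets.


An open-topped rectangular box: outside dimensions 411×226×282 mm, with a uniform wall and base thickness of 8 mm. The base is a full 411×226 slab on the floor; four walls sit on top of the base. The front and back walls (the −y and +y sides) span the full width; the two side walls fit between them.


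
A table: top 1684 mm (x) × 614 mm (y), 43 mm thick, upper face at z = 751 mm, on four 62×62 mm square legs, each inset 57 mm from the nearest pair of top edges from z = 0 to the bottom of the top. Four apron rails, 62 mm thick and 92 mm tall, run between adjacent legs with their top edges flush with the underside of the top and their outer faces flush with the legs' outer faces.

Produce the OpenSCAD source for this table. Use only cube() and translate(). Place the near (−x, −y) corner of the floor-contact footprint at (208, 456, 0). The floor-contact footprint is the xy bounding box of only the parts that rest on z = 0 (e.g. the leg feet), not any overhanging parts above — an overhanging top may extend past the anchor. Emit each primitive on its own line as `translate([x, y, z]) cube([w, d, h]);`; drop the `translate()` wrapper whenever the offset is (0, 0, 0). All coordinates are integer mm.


translate([151, 399, 708]) cube([1684, 614, 43]);
translate([208, 456, 0]) cube([62, 62, 708]);
translate([1716, 456, 0]) cube([62, 62, 708]);
translate([208, 894, 0]) cube([62, 62, 708]);
translate([1716, 894, 0]) cube([62, 62, 708]);
translate([270, 456, 616]) cube([1446, 62, 92]);
translate([270, 894, 616]) cube([1446, 62, 92]);
translate([208, 518, 616]) cube([62, 376, 92]);
translate([1716, 518, 616]) cube([62, 376, 92]);


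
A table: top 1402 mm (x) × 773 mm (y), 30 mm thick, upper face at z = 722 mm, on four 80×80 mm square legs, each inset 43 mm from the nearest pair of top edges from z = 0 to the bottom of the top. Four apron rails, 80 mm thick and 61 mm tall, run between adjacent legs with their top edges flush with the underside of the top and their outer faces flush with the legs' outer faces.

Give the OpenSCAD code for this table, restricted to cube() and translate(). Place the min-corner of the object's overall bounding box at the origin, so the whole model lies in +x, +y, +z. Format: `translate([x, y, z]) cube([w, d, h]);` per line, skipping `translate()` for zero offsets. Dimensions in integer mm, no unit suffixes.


translate([0, 0, 692]) cube([1402, 773, 30]);
translate([43, 43, 0]) cube([80, 80, 692]);
translate([1279, 43, 0]) cube([80, 80, 692]);
translate([43, 650, 0]) cube([80, 80, 692]);
translate([1279, 650, 0]) cube([80, 80, 692]);
translate([123, 43, 631]) cube([1156, 80, 61]);
translate([123, 650, 631]) cube([1156, 80, 61]);
translate([43, 123, 631]) cube([80, 527, 61]);
translate([1279, 123, 631]) cube([80, 527, 61]);


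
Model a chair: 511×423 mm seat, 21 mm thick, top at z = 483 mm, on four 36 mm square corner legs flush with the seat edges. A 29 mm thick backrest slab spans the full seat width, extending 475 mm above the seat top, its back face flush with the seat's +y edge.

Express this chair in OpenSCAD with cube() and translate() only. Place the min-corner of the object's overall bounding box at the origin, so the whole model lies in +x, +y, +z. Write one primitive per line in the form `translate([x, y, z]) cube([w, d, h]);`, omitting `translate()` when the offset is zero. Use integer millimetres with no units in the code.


translate([0, 0, 462]) cube([511, 423, 21]);
cube([36, 36, 462]);
translate([475, 0, 0]) cube([36, 36, 462]);
translate([0, 387, 0]) cube([36, 36, 462]);
translate([475, 387, 0]) cube([36, 36, 462]);
translate([0, 394, 483]) cube([511, 29, 475]);


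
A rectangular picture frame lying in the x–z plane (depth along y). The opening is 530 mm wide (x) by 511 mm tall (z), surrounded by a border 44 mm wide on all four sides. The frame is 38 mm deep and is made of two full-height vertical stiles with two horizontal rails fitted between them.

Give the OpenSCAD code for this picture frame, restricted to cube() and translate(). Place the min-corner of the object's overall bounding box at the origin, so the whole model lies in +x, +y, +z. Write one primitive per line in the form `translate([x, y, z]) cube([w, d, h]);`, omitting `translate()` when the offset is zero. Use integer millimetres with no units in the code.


cube([44, 38, 599]);
translate([574, 0, 0]) cube([44, 38, 599]);
translate([44, 0, 0]) cube([530, 38, 44]);
translate([44, 0, 555]) cube([530, 38, 44]);


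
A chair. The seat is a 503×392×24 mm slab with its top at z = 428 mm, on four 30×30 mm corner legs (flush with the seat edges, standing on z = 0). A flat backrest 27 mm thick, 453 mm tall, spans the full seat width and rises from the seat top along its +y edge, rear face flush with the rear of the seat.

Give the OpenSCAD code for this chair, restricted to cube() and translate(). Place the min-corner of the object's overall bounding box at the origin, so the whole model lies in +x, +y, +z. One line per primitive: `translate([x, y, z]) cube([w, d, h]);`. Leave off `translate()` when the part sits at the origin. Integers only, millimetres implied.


translate([0, 0, 404]) cube([503, 392, 24]);
cube([30, 30, 404]);
translate([473, 0, 0]) cube([30, 30, 404]);
translate([0, 362, 0]) cube([30, 30, 404]);
translate([473, 362, 0]) cube([30, 30, 404]);
translate([0, 365, 428]) cube([503, 27, 453]);


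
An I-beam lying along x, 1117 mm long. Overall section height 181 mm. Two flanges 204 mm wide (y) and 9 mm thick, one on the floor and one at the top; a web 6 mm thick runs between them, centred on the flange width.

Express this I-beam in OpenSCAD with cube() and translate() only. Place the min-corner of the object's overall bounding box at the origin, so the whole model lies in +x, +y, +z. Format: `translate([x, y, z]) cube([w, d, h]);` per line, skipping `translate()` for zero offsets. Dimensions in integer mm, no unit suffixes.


cube([1117, 204, 9]);
translate([0, 99, 9]) cube([1117, 6, 163]);
translate([0, 0, 172]) cube([1117, 204, 9]);


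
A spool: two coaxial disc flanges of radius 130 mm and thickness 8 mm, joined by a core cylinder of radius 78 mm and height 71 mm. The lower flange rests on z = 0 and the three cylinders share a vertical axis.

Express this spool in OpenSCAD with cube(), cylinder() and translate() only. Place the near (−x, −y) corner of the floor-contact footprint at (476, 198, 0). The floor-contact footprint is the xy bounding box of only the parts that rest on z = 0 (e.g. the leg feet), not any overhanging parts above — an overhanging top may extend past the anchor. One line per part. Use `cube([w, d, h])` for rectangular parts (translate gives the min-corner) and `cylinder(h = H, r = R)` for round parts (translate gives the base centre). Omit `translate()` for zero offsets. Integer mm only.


translate([606, 328, 0]) cylinder(h = 8, r = 130);
translate([606, 328, 8]) cylinder(h = 71, r = 78);
translate([606, 328, 79]) cylinder(h = 8, r = 130);
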